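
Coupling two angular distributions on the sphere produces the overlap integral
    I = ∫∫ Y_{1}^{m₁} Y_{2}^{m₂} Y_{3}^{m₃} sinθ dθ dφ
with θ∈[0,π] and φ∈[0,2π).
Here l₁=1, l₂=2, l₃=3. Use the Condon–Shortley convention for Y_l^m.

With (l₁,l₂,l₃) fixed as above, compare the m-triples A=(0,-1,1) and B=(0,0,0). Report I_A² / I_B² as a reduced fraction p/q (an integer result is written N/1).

8/9

l's match ⇒ only the (l;m) 3-j factors differ between A and B.
A: triangle coeff Δ(1,2,3) = 1/105; Σ_t [0,0]: t=0:+1/6 = 1/6; (3j)²=8/105 [(1 2 3; 0 -1 1)], sign=+1
B: triangle coeff Δ(1,2,3) = 1/105; Σ_t [0,0]: t=0:+1/4 = 1/4; (3j)²=3/35 [(1 2 3; 0 0 0)], sign=-1
I_A²/I_B² = (8/105)/(3/35) = 8/9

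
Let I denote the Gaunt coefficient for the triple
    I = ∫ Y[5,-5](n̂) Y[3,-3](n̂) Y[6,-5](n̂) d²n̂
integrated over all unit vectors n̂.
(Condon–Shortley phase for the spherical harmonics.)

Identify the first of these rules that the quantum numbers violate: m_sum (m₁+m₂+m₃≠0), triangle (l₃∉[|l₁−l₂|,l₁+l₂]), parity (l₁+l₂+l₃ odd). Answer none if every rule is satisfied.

azimuthal sum: -5 − 3 − 5 = -13  ✗
2 ≤ 6 ≤ 8 (triangle on l)
L = 5 + 3 + 6 = 14 (even)

m_sum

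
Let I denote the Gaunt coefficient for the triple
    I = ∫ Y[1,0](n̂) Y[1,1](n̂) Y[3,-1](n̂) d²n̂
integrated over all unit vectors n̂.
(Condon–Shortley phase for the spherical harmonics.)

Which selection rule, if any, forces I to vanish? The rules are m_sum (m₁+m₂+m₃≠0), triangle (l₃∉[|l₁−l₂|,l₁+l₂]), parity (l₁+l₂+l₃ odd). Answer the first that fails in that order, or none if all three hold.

triangle

azimuthal sum: 0 + 1 − 1 = 0  ✓
0 ≤ 3 ≤ 2 (triangle on l)  ✗
L = 1 + 1 + 3 = 5 (odd)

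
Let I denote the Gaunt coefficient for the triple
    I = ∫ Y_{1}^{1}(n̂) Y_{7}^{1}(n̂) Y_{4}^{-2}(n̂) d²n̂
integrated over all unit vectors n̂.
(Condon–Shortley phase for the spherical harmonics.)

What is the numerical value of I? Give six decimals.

0.000000

triangle: need 6≤l₃≤8, have 4; I=0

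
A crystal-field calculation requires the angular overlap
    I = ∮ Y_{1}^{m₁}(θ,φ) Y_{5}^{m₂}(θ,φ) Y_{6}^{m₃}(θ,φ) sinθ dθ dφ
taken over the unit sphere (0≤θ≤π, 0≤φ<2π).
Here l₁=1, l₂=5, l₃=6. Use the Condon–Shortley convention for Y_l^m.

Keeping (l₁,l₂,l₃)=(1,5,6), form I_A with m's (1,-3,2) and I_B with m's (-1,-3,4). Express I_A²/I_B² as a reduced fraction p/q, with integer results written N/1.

Same 1,5,6: normalisation and zero-m 3j drop out of the ratio.
A: Δ: 0! 2! 10! / 13! → 1/858; sum: t=0:+1/161280 = 1/161280; 3j²(1 5 6; 1 -3 2) = Δ·Π!·Σ² = 1/143  (sign +1)
B: Δ: 0! 2! 10! / 13! → 1/858; sum: t=0:+1/161280 = 1/161280; 3j²(1 5 6; -1 -3 4) = Δ·Π!·Σ² = 15/286  (sign +1)
I_A²/I_B² = (1/143)/(15/286) = 2/15

2/15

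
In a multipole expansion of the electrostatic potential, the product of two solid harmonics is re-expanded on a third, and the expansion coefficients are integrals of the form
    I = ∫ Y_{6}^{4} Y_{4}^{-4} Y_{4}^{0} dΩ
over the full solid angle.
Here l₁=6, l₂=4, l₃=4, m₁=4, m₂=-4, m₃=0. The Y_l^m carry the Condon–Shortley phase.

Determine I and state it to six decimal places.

-0.190852

Rules hold: Σm=0, L=14 even, 2≤4≤10.
N = 13·9·9 = 1053
Δ = 6!·6!·2!/15! = 1/1261260
Racah Σ t=2..4: t=2:+1/4608 t=3:−1/1296 t=4:+1/4608 = -7/20736
⇒ 3j(6 4 4; 0 0 0)² = 20/1287, sgn -1
Racah Σ t=0..0: t=0:+1/69120 = 1/69120
⇒ 3j(6 4 4; 4 -4 0)² = 4/143, sgn +1
4πI² = N·(3j₀)²·(3jₘ)² = 720/1573
I = -1·√(0.457724/4π) = -0.19085211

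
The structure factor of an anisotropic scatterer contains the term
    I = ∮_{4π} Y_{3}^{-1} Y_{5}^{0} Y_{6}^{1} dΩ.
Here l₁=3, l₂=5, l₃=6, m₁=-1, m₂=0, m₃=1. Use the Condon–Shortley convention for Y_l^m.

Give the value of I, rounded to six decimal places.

-0.077843

m-sum 0 ✓  L=14 even ✓  2≤6≤8 ✓
Π(2lᵢ+1) = 7×11×13 = 1001
triangle coeff Δ(3,5,6) = 1/675675
Σ_t [0,2]: t=0:+1/8640 t=1:−1/2304 t=2:+1/8640 = -7/34560
(3j)²=7/429 [(3 5 6; 0 0 0)], sign=-1
Σ_t [0,2]: t=0:+1/34560 t=1:−1/3456 t=2:+1/5760 = -1/11520
(3j)²=2/429 [(3 5 6; -1 0 1)], sign=+1
⇒ 4πI² = 98/1287
I = (-1)√(98/1287/(4π)) = -0.07784287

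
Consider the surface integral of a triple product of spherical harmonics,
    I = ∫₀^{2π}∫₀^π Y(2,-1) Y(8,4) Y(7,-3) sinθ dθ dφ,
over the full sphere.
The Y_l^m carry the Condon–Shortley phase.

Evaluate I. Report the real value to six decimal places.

l₁+l₂+l₃=17 is odd: 3j(l;000)=0 ⇒ I=0

0.000000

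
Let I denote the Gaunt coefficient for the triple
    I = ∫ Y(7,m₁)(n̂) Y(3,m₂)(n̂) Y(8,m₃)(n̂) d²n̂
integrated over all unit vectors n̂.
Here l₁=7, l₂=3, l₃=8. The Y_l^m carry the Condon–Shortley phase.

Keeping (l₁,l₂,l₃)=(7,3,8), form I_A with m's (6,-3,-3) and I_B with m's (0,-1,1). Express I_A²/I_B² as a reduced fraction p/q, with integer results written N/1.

975/2401

l's match ⇒ only the (l;m) 3-j factors differ between A and B.
A: triangle coeff Δ(7,3,8) = 1/5290740; Σ_t [0,0]: t=0:+1/1916006400 = 1/1916006400; (3j)²=5/4522 [(7 3 8; 6 -3 -3)], sign=-1
B: triangle coeff Δ(7,3,8) = 1/5290740; Σ_t [0,2]: t=0:+1/4838400 t=1:−1/3110400 t=2:+1/29030400 = -1/12441600; (3j)²=343/125970 [(7 3 8; 0 -1 1)], sign=+1
I_A²/I_B² = (5/4522)/(343/125970) = 975/2401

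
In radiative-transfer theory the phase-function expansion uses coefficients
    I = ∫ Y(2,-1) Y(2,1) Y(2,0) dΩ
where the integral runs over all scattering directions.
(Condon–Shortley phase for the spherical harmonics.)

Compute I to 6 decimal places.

-0.090112

m-sum 0 ✓  L=6 even ✓  0≤2≤4 ✓
Π(2lᵢ+1) = 5×5×5 = 125
triangle coeff Δ(2,2,2) = 1/630
Σ_t [0,2]: t=0:+1/8 t=1:−1/1 t=2:+1/8 = -3/4
(3j)²=2/35 [(2 2 2; 0 0 0)], sign=-1
Σ_t [1,2]: t=1:−1/4 t=2:+1/2 = 1/4
(3j)²=1/70 [(2 2 2; -1 1 0)], sign=+1
⇒ 4πI² = 5/49
I = (-1)√(5/49/(4π)) = -0.09011188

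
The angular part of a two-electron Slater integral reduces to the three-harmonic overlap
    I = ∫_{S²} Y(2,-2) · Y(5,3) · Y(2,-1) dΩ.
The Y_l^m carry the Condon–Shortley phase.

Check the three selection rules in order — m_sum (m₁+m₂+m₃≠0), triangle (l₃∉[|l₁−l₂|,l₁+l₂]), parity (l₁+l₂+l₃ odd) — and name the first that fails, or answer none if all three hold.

triangle

azimuthal sum: -2 + 3 − 1 = 0  ✓
3 ≤ 2 ≤ 7 (triangle on l)  ✗
L = 2 + 5 + 2 = 9 (odd)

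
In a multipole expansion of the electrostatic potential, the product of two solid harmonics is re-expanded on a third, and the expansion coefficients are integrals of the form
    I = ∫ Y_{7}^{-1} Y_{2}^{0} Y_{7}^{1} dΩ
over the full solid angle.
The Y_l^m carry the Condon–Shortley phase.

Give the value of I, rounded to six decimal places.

-0.151274

m-sum 0 ✓  L=16 even ✓  5≤7≤9 ✓
Π(2lᵢ+1) = 15×5×15 = 1125
triangle coeff Δ(7,2,7) = 1/185640
Σ_t [0,2]: t=0:+1/2419200 t=1:−1/518400 t=2:+1/2419200 = -1/907200
(3j)²=56/3315 [(7 2 7; 0 0 0)], sign=+1
Σ_t [0,2]: t=0:+1/3870720 t=1:−1/604800 t=2:+1/2073600 = -53/58060800
(3j)²=2809/185640 [(7 2 7; -1 0 1)], sign=-1
⇒ 4πI² = 14045/48841
I = (-1)√(14045/48841/(4π)) = -0.15127378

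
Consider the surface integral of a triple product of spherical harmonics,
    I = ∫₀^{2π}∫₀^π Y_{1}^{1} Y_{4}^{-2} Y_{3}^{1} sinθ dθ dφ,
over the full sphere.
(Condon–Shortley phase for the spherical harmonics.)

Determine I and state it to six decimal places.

0.238414

Checks pass: Σm=0; 8 even; l₃=3∈[3,5].
(2·1+1)(2·4+1)(2·3+1) = 189
Δ: 2! 0! 6! / 9! → 1/252
sum: t=1:−1/36 = -1/36
3j²(1 4 3; 0 0 0) = Δ·Π!·Σ² = 4/63  (sign +1)
sum: t=0:+1/96 = 1/96
3j²(1 4 3; 1 -2 1) = Δ·Π!·Σ² = 5/84  (sign +1)
combine: 4πI² = 189·4/63·5/84 = 5/7
take √, sign +1: I = 0.23841361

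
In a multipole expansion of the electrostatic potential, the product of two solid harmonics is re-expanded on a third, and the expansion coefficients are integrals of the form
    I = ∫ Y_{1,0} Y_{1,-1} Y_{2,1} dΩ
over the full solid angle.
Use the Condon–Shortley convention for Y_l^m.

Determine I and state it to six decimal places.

m-sum 0 ✓  L=4 even ✓  0≤2≤2 ✓
Π(2lᵢ+1) = 3×3×5 = 45
triangle coeff Δ(1,1,2) = 1/30
Σ_t [0,0]: t=0:+1/1 = 1/1
(3j)²=2/15 [(1 1 2; 0 0 0)], sign=+1
Σ_t [0,0]: t=0:+1/2 = 1/2
(3j)²=1/10 [(1 1 2; 0 -1 1)], sign=-1
⇒ 4πI² = 3/5
I = (-1)√(3/5/(4π)) = -0.21850969

-0.218510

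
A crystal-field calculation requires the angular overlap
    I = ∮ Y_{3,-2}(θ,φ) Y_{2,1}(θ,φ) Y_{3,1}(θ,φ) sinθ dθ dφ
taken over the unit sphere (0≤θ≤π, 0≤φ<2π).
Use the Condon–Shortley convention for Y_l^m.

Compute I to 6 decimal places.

Rules hold: Σm=0, L=8 even, 1≤3≤5.
N = 7·5·7 = 245
Δ = 2!·4!·2!/9! = 1/3780
Racah Σ t=0..2: t=0:+1/24 t=1:−1/4 t=2:+1/24 = -1/6
⇒ 3j(3 2 3; 0 0 0)² = 4/105, sgn +1
Racah Σ t=1..2: t=1:−1/48 t=2:+1/12 = 1/16
⇒ 3j(3 2 3; -2 1 1)² = 1/28, sgn +1
4πI² = N·(3j₀)²·(3jₘ)² = 1/3
I = +1·√(0.333333/4π) = 0.16286750

0.162868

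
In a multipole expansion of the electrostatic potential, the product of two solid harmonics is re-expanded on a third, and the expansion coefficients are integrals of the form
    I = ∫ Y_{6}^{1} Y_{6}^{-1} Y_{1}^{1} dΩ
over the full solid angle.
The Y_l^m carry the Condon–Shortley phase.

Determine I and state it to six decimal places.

m-sum = 1 − 1 + 1 = 1 ≠ 0 ⇒ I = 0

0.000000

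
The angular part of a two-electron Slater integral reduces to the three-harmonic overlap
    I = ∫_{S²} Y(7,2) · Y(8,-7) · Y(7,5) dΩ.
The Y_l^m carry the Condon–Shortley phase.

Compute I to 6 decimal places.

0.131080

Rules hold: Σm=0, L=22 even, 1≤7≤15.
N = 15·17·15 = 3825
Δ = 8!·6!·8!/23! = 1/22086194130
Racah Σ t=1..7: t=1:−1/18289152000 t=2:+1/248832000 t=3:−1/24883200 t=4:+1/11943936 t=5:−1/24883200 t=6:+1/248832000 t=7:−1/18289152000 = 11/975421440
⇒ 3j(7 8 7; 0 0 0)² = 1750/289731, sgn -1
Racah Σ t=0..1: t=0:+1/24385536000 t=1:−1/9754214400 = -1/16257024000
⇒ 3j(7 8 7; 2 -7 5)² = 486/52003, sgn -1
4πI² = N·(3j₀)²·(3jₘ)² = 9112500/42204149
I = +1·√(0.215915/4π) = 0.13107995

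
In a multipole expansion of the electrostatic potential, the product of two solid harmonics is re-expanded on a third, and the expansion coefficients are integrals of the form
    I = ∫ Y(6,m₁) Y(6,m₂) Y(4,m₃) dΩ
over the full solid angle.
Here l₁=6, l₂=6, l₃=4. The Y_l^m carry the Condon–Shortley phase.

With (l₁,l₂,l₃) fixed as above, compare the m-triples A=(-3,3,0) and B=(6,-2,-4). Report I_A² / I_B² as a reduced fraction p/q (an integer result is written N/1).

Same 6,6,4: normalisation and zero-m 3j drop out of the ratio.
A: Δ: 8! 4! 4! / 17! → 1/15315300; sum: t=5:−1/414720 t=6:+1/51840 t=7:−1/80640 t=8:+1/1451520 = 1/193536; 3j²(6 6 4; -3 3 0) = Δ·Π!·Σ² = 81/17017  (sign +1)
B: Δ: 8! 4! 4! / 17! → 1/15315300; sum: t=0:+1/23224320 = 1/23224320; 3j²(6 6 4; 6 -2 -4) = Δ·Π!·Σ² = 1/442  (sign +1)
I_A²/I_B² = (81/17017)/(1/442) = 162/77

162/77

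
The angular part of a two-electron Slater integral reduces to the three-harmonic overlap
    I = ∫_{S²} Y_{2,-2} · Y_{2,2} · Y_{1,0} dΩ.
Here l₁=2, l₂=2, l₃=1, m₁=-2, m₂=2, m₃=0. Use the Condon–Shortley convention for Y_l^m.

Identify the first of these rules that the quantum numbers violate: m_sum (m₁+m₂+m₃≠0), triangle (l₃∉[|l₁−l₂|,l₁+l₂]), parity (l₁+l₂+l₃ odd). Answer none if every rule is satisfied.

m₁+m₂+m₃ = -2 + 2 + 0 = 0  ✓
triangle: |2−2|=0 ≤ l₃=1 ≤ 2+2=4  ✓
parity: l₁+l₂+l₃ = 5 is odd  ✗

parity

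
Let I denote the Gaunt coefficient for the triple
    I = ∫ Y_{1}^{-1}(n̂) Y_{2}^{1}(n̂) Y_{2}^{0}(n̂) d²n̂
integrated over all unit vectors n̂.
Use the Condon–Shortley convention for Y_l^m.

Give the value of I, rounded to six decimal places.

L=5 odd ⇒ parity kills the (l;000) factor ⇒ I = 0

0.000000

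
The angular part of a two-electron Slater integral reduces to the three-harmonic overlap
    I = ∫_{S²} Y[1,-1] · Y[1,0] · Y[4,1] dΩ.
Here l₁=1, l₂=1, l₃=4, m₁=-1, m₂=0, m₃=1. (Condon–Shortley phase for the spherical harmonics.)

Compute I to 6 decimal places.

l₃=4 ∉ [0,2] — triangle fails ⇒ I = 0

0.000000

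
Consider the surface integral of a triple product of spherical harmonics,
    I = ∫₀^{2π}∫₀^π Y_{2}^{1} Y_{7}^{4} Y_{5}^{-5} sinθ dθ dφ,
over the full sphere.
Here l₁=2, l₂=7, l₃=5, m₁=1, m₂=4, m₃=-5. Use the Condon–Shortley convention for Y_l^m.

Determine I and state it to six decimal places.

0.037585

Checks pass: Σm=0; 14 even; l₃=5∈[5,9].
(2·2+1)(2·7+1)(2·5+1) = 825
Δ: 4! 0! 10! / 15! → 1/15015
sum: t=2:+1/57600 = 1/57600
3j²(2 7 5; 0 0 0) = Δ·Π!·Σ² = 21/715  (sign -1)
sum: t=1:−1/21772800 = -1/21772800
3j²(2 7 5; 1 4 -5) = Δ·Π!·Σ² = 1/1365  (sign -1)
combine: 4πI² = 825·21/715·1/1365 = 3/169
take √, sign +1: I = 0.03758481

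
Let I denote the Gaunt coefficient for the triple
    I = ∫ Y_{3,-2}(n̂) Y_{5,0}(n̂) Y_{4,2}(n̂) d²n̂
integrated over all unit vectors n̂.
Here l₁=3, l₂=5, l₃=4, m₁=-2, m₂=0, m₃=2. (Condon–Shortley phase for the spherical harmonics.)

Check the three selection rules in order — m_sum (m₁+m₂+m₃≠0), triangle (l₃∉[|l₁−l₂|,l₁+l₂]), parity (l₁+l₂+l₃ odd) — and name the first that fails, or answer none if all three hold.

none

m₁+m₂+m₃ = -2 + 0 + 2 = 0  ✓
triangle: |3−5|=2 ≤ l₃=4 ≤ 3+5=8  ✓
parity: l₁+l₂+l₃ = 12 is even  ✓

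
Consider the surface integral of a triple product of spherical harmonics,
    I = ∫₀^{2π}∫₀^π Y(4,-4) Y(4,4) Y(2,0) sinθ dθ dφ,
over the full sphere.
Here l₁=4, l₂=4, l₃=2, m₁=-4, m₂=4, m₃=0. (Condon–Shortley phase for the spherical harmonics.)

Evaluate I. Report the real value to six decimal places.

-0.229376

Rules hold: Σm=0, L=10 even, 0≤2≤8.
N = 9·9·5 = 405
Δ = 6!·2!·2!/11! = 1/13860
Racah Σ t=2..4: t=2:+1/192 t=3:−1/36 t=4:+1/192 = -5/288
⇒ 3j(4 4 2; 0 0 0)² = 20/693, sgn -1
Racah Σ t=6..6: t=6:+1/2880 = 1/2880
⇒ 3j(4 4 2; -4 4 0)² = 28/495, sgn +1
4πI² = N·(3j₀)²·(3jₘ)² = 80/121
I = -1·√(0.661157/4π) = -0.22937568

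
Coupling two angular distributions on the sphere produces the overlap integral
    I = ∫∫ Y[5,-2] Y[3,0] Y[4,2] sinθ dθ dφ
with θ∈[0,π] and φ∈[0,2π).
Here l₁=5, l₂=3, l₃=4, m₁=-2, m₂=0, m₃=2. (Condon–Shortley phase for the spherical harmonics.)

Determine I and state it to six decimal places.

Rules hold: Σm=0, L=12 even, 2≤4≤8.
N = 11·7·9 = 693
Δ = 4!·6!·2!/13! = 1/180180
Racah Σ t=1..3: t=1:−1/576 t=2:+1/144 t=3:−1/576 = 1/288
⇒ 3j(5 3 4; 0 0 0)² = 20/1001, sgn +1
Racah Σ t=1..3: t=1:−1/8640 t=2:+1/480 t=3:−1/576 = 1/4320
⇒ 3j(5 3 4; -2 0 2)² = 1/2145, sgn +1
4πI² = N·(3j₀)²·(3jₘ)² = 12/1859
I = +1·√(0.00645508/4π) = 0.02266449

0.022664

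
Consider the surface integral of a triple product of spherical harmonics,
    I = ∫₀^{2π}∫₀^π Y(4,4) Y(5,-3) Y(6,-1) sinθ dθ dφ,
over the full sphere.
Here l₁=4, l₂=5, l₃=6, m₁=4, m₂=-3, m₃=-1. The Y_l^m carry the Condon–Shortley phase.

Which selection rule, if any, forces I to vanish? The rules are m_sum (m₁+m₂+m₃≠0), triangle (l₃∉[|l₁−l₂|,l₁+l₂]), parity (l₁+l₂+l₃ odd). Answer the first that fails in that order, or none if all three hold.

azimuthal sum: 4 − 3 − 1 = 0  ✓
1 ≤ 6 ≤ 9 (triangle on l)  ✓
L = 4 + 5 + 6 = 15 (odd)  ✗

parity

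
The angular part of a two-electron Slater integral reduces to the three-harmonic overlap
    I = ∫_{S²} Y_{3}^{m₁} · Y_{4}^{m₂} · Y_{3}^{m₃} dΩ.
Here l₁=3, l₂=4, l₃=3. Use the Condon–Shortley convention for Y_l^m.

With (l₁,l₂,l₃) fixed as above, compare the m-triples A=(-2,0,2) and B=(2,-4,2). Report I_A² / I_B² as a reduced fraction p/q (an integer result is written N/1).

Shared (l₁,l₂,l₃)=(3,4,3): N and (l;000)² cancel in I_A²/I_B².
A: Δ = 4!·2!·4!/11! = 1/34650; Racah Σ t=3..4: t=3:−1/72 t=4:+1/576 = -7/576; ⇒ 3j(3 4 3; -2 0 2)² = 7/198, sgn +1
B: Δ = 4!·2!·4!/11! = 1/34650; Racah Σ t=0..0: t=0:+1/576 = 1/576; ⇒ 3j(3 4 3; 2 -4 2)² = 5/99, sgn -1
I_A²/I_B² = (7/198)/(5/99) = 7/10

7/10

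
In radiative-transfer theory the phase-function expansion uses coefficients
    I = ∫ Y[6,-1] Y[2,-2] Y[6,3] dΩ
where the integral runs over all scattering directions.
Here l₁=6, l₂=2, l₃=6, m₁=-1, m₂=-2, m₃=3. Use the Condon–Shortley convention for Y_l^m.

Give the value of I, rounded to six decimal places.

Rules hold: Σm=0, L=14 even, 4≤6≤8.
N = 13·5·13 = 845
Δ = 2!·10!·2!/15! = 1/90090
Racah Σ t=0..2: t=0:+1/69120 t=1:−1/14400 t=2:+1/69120 = -7/172800
⇒ 3j(6 2 6; 0 0 0)² = 14/715, sgn -1
Racah Σ t=0..0: t=0:+1/120960 = 1/120960
⇒ 3j(6 2 6; -1 -2 3)² = 24/1001, sgn -1
4πI² = N·(3j₀)²·(3jₘ)² = 48/121
I = +1·√(0.396694/4π) = 0.17767364

0.177674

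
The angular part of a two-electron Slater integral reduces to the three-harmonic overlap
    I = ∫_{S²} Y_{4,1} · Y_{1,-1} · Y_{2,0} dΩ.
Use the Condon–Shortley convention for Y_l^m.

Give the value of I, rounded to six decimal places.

0.000000

triangle: need 3≤l₃≤5, have 2; I=0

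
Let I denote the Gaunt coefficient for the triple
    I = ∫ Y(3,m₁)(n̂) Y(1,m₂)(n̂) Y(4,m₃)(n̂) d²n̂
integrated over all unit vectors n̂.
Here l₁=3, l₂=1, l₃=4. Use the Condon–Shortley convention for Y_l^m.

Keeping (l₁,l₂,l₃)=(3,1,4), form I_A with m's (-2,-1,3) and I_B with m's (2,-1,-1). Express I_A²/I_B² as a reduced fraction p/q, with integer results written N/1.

Same 3,1,4: normalisation and zero-m 3j drop out of the ratio.
A: Δ: 0! 6! 2! / 9! → 1/252; sum: t=0:+1/240 = 1/240; 3j²(3 1 4; -2 -1 3) = Δ·Π!·Σ² = 1/12  (sign -1)
B: Δ: 0! 6! 2! / 9! → 1/252; sum: t=0:+1/240 = 1/240; 3j²(3 1 4; 2 -1 -1) = Δ·Π!·Σ² = 1/84  (sign -1)
I_A²/I_B² = (1/12)/(1/84) = 7/1

7/1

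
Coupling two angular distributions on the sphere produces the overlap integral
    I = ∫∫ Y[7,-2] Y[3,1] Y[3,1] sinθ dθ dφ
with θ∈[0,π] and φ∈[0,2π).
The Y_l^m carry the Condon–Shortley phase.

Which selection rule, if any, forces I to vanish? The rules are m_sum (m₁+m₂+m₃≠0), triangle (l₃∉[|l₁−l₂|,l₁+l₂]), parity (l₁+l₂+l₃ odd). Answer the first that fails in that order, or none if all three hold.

triangle

Σmᵢ = 0  ✓
l₃∈[|l₁−l₂|,l₁+l₂]=[4,10], have l₃=3  ✗
Σlᵢ = 13 ⇒ odd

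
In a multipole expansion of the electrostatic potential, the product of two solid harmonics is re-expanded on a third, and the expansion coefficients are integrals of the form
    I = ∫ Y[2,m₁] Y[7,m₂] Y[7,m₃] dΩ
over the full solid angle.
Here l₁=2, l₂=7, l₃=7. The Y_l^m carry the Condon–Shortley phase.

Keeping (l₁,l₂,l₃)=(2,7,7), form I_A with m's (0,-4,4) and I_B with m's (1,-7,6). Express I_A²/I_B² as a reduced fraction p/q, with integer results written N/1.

l's match ⇒ only the (l;m) 3-j factors differ between A and B.
A: triangle coeff Δ(2,7,7) = 1/185640; Σ_t [0,2]: t=0:+1/8709120 t=1:−1/7257600 t=2:+1/159667200 = -1/59875200; (3j)²=8/23205 [(2 7 7; 0 -4 4)], sign=+1
B: triangle coeff Δ(2,7,7) = 1/185640; Σ_t [0,0]: t=0:+1/958003200 = 1/958003200; (3j)²=13/680 [(2 7 7; 1 -7 6)], sign=-1
I_A²/I_B² = (8/23205)/(13/680) = 64/3549

64/3549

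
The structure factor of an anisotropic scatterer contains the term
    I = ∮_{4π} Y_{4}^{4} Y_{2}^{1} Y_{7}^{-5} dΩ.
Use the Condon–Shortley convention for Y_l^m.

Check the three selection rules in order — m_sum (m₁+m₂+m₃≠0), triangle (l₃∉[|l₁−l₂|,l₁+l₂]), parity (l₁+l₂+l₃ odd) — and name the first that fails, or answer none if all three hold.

triangle

Σmᵢ = 0  ✓
l₃∈[|l₁−l₂|,l₁+l₂]=[2,6], have l₃=7  ✗
Σlᵢ = 13 ⇒ odd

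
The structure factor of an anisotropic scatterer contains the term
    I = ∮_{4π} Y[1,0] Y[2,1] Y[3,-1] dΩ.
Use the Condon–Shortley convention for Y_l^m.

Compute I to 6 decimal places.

Checks pass: Σm=0; 6 even; l₃=3∈[1,3].
(2·1+1)(2·2+1)(2·3+1) = 105
Δ: 0! 2! 4! / 7! → 1/105
sum: t=0:+1/4 = 1/4
3j²(1 2 3; 0 0 0) = Δ·Π!·Σ² = 3/35  (sign -1)
sum: t=0:+1/6 = 1/6
3j²(1 2 3; 0 1 -1) = Δ·Π!·Σ² = 8/105  (sign +1)
combine: 4πI² = 105·3/35·8/105 = 24/35
take √, sign -1: I = -0.23359668

-0.233597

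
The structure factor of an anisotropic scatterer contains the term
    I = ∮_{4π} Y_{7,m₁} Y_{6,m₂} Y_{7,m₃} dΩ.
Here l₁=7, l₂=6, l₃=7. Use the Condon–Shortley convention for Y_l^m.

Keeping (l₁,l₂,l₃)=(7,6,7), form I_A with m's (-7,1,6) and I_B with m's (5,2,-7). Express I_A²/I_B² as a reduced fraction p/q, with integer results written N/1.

13/20

l's match ⇒ only the (l;m) 3-j factors differ between A and B.
A: triangle coeff Δ(7,6,7) = 1/2444321880; Σ_t [6,6]: t=6:+1/3483648000 = 1/3483648000; (3j)²=143/12920 [(7 6 7; -7 1 6)], sign=-1
B: triangle coeff Δ(7,6,7) = 1/2444321880; Σ_t [2,2]: t=2:+1/1393459200 = 1/1393459200; (3j)²=11/646 [(7 6 7; 5 2 -7)], sign=+1
I_A²/I_B² = (143/12920)/(11/646) = 13/20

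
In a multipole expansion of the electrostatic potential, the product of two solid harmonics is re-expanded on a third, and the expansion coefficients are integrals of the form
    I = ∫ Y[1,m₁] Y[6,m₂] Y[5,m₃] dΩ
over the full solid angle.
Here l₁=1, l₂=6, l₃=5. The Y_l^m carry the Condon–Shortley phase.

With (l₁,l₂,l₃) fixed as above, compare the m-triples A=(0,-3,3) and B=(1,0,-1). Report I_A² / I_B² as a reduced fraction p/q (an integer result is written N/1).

9/5

Shared (l₁,l₂,l₃)=(1,6,5): N and (l;000)² cancel in I_A²/I_B².
A: Δ = 2!·0!·10!/13! = 1/858; Racah Σ t=1..1: t=1:−1/80640 = -1/80640; ⇒ 3j(1 6 5; 0 -3 3)² = 9/286, sgn -1
B: Δ = 2!·0!·10!/13! = 1/858; Racah Σ t=0..0: t=0:+1/34560 = 1/34560; ⇒ 3j(1 6 5; 1 0 -1)² = 5/286, sgn +1
I_A²/I_B² = (9/286)/(5/286) = 9/5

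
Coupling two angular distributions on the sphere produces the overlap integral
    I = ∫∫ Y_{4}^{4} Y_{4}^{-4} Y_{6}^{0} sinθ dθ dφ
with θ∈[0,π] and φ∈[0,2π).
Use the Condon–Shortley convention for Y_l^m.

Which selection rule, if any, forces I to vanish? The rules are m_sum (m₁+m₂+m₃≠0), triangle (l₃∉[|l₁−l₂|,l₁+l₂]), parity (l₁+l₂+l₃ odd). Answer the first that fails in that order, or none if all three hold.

azimuthal sum: 4 − 4 + 0 = 0  ✓
0 ≤ 6 ≤ 8 (triangle on l)  ✓
L = 4 + 4 + 6 = 14 (even)  ✓

none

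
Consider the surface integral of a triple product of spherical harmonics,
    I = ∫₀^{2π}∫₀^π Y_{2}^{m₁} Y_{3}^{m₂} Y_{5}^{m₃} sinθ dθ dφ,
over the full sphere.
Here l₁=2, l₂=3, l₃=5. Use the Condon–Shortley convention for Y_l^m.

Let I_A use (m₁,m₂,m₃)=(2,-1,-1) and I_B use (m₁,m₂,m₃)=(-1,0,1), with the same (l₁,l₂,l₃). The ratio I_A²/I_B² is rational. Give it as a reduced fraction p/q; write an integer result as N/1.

l's match ⇒ only the (l;m) 3-j factors differ between A and B.
A: triangle coeff Δ(2,3,5) = 1/2310; Σ_t [0,0]: t=0:+1/1152 = 1/1152; (3j)²=1/154 [(2 3 5; 2 -1 -1)], sign=+1
B: triangle coeff Δ(2,3,5) = 1/2310; Σ_t [0,0]: t=0:+1/216 = 1/216; (3j)²=8/231 [(2 3 5; -1 0 1)], sign=+1
I_A²/I_B² = (1/154)/(8/231) = 3/16

3/16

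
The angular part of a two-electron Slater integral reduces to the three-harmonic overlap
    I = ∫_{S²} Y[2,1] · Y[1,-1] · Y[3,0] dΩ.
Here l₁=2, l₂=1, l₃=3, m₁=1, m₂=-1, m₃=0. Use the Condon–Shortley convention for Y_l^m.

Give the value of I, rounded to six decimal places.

Rules hold: Σm=0, L=6 even, 1≤3≤3.
N = 5·3·7 = 105
Δ = 0!·4!·2!/7! = 1/105
Racah Σ t=0..0: t=0:+1/4 = 1/4
⇒ 3j(2 1 3; 0 0 0)² = 3/35, sgn -1
Racah Σ t=0..0: t=0:+1/12 = 1/12
⇒ 3j(2 1 3; 1 -1 0)² = 1/35, sgn -1
4πI² = N·(3j₀)²·(3jₘ)² = 9/35
I = +1·√(0.257143/4π) = 0.14304817

0.143048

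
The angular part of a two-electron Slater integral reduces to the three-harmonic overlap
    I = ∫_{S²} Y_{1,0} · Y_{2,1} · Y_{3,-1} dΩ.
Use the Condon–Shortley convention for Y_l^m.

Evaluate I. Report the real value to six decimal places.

-0.233597

Checks pass: Σm=0; 6 even; l₃=3∈[1,3].
(2·1+1)(2·2+1)(2·3+1) = 105
Δ: 0! 2! 4! / 7! → 1/105
sum: t=0:+1/4 = 1/4
3j²(1 2 3; 0 0 0) = Δ·Π!·Σ² = 3/35  (sign -1)
sum: t=0:+1/6 = 1/6
3j²(1 2 3; 0 1 -1) = Δ·Π!·Σ² = 8/105  (sign +1)
combine: 4πI² = 105·3/35·8/105 = 24/35
take √, sign -1: I = -0.23359668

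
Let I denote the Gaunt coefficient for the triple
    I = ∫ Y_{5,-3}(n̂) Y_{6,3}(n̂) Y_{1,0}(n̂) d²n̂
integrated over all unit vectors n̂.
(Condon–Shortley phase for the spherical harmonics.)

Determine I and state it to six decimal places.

-0.212310

Checks pass: Σm=0; 12 even; l₃=1∈[1,11].
(2·5+1)(2·6+1)(2·1+1) = 429
Δ: 10! 0! 2! / 13! → 1/858
sum: t=5:−1/14400 = -1/14400
3j²(5 6 1; 0 0 0) = Δ·Π!·Σ² = 6/143  (sign +1)
sum: t=8:+1/80640 = 1/80640
3j²(5 6 1; -3 3 0) = Δ·Π!·Σ² = 9/286  (sign -1)
combine: 4πI² = 429·6/143·9/286 = 81/143
take √, sign -1: I = -0.21230956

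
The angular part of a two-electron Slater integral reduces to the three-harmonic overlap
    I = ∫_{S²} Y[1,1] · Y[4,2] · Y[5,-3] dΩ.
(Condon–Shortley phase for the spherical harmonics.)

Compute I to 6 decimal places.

-0.259847

Checks pass: Σm=0; 10 even; l₃=5∈[3,5].
(2·1+1)(2·4+1)(2·5+1) = 297
Δ: 0! 2! 8! / 11! → 1/495
sum: t=0:+1/576 = 1/576
3j²(1 4 5; 0 0 0) = Δ·Π!·Σ² = 5/99  (sign -1)
sum: t=0:+1/2880 = 1/2880
3j²(1 4 5; 1 2 -3) = Δ·Π!·Σ² = 28/495  (sign +1)
combine: 4πI² = 297·5/99·28/495 = 28/33
take √, sign -1: I = -0.25984664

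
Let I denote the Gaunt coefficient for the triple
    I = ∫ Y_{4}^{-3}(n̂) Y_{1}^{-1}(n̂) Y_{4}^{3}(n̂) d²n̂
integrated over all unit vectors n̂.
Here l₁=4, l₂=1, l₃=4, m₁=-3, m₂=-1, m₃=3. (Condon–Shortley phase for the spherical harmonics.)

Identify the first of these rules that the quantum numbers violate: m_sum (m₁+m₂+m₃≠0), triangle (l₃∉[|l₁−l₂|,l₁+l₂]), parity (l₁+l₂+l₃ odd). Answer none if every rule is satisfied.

m₁+m₂+m₃ = -3 − 1 + 3 = -1  ✗
triangle: |4−1|=3 ≤ l₃=4 ≤ 4+1=5
parity: l₁+l₂+l₃ = 9 is odd

m_sum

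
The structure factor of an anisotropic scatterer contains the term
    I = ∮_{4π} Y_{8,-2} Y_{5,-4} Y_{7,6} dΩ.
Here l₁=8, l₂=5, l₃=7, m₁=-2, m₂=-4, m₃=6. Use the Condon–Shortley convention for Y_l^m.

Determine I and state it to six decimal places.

0.100271

Checks pass: Σm=0; 20 even; l₃=7∈[3,13].
(2·8+1)(2·5+1)(2·7+1) = 2805
Δ: 6! 10! 4! / 21! → 1/814773960
sum: t=1:−1/87091200 t=2:+1/4976640 t=3:−1/2073600 t=4:+1/4976640 t=5:−1/87091200 = -1/9676800
3j²(8 5 7; 0 0 0) = Δ·Π!·Σ² = 360/46189  (sign +1)
sum: t=0:+1/15676416000 t=1:−1/1045094400 = -1/1119744000
3j²(8 5 7; -2 -4 6) = Δ·Π!·Σ² = 28/4845  (sign +1)
combine: 4πI² = 2805·360/46189·28/4845 = 10080/79781
take √, sign +1: I = 0.10027106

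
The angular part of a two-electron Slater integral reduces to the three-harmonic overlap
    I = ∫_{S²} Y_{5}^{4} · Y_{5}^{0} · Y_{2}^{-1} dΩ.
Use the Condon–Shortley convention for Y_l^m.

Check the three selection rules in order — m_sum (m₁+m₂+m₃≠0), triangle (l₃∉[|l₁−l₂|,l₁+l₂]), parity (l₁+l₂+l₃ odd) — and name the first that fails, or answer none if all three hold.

m_sum

Σmᵢ = 3  ✗
l₃∈[|l₁−l₂|,l₁+l₂]=[0,10], have l₃=2
Σlᵢ = 12 ⇒ even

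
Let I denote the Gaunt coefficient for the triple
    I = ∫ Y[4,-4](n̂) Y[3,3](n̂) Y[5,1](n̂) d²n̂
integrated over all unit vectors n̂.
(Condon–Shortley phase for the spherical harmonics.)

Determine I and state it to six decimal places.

0.050679

Checks pass: Σm=0; 12 even; l₃=5∈[1,7].
(2·4+1)(2·3+1)(2·5+1) = 693
Δ: 2! 6! 4! / 13! → 1/180180
sum: t=0:+1/576 t=1:−1/144 t=2:+1/576 = -1/288
3j²(4 3 5; 0 0 0) = Δ·Π!·Σ² = 20/1001  (sign +1)
sum: t=2:+1/34560 = 1/34560
3j²(4 3 5; -4 3 1) = Δ·Π!·Σ² = 1/429  (sign +1)
combine: 4πI² = 693·20/1001·1/429 = 60/1859
take √, sign +1: I = 0.05067935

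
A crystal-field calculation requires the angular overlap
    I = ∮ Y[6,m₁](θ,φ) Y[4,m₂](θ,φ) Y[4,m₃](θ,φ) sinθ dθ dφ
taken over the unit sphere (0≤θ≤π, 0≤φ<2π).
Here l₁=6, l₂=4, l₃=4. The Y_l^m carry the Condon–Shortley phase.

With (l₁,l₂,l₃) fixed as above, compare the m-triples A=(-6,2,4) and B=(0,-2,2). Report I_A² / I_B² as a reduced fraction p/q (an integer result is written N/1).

Shared (l₁,l₂,l₃)=(6,4,4): N and (l;000)² cancel in I_A²/I_B².
A: Δ = 6!·6!·2!/15! = 1/1261260; Racah Σ t=6..6: t=6:+1/1036800 = 1/1036800; ⇒ 3j(6 4 4; -6 2 4)² = 4/195, sgn +1
B: Δ = 6!·6!·2!/15! = 1/1261260; Racah Σ t=0..2: t=0:+1/1036800 t=1:−1/14400 t=2:+1/4608 = 77/518400; ⇒ 3j(6 4 4; 0 -2 2)² = 11/585, sgn +1
I_A²/I_B² = (4/195)/(11/585) = 12/11

12/11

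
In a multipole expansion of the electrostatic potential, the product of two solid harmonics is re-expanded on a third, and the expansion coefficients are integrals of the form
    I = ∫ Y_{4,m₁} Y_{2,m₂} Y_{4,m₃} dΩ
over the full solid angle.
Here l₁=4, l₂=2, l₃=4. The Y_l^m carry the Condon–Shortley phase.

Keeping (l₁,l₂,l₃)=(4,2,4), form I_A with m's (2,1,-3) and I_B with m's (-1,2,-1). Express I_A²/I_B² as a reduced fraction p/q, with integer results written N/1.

7/8

Shared (l₁,l₂,l₃)=(4,2,4): N and (l;000)² cancel in I_A²/I_B².
A: Δ = 2!·6!·2!/11! = 1/13860; Racah Σ t=1..2: t=1:−1/240 t=2:+1/1440 = -1/288; ⇒ 3j(4 2 4; 2 1 -3)² = 5/132, sgn +1
B: Δ = 2!·6!·2!/11! = 1/13860; Racah Σ t=2..2: t=2:+1/144 = 1/144; ⇒ 3j(4 2 4; -1 2 -1)² = 10/231, sgn -1
I_A²/I_B² = (5/132)/(10/231) = 7/8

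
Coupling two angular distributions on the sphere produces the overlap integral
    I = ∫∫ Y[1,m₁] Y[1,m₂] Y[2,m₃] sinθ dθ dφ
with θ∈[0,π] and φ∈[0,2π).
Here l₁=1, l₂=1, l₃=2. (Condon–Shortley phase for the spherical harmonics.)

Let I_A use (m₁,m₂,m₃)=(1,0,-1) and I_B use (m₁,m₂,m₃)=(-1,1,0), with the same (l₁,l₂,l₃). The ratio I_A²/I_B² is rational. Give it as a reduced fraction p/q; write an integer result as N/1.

l's match ⇒ only the (l;m) 3-j factors differ between A and B.
A: triangle coeff Δ(1,1,2) = 1/30; Σ_t [0,0]: t=0:+1/2 = 1/2; (3j)²=1/10 [(1 1 2; 1 0 -1)], sign=-1
B: triangle coeff Δ(1,1,2) = 1/30; Σ_t [0,0]: t=0:+1/4 = 1/4; (3j)²=1/30 [(1 1 2; -1 1 0)], sign=+1
I_A²/I_B² = (1/10)/(1/30) = 3/1

3/1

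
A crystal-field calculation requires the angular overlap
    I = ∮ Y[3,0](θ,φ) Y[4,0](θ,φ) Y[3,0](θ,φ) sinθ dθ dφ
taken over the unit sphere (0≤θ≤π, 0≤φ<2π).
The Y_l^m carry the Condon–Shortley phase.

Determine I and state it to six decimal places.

Checks pass: Σm=0; 10 even; l₃=3∈[1,7].
(2·3+1)(2·4+1)(2·3+1) = 441
Δ: 4! 2! 4! / 11! → 1/34650
sum: t=1:−1/72 t=2:+1/16 t=3:−1/72 = 5/144
3j²(3 4 3; 0 0 0) = Δ·Π!·Σ² = 2/77  (sign -1)
(m-triple is (0,0,0) — same symbol as above.)
combine: 4πI² = 441·2/77·2/77 = 36/121
take √, sign +1: I = 0.15386989

0.153870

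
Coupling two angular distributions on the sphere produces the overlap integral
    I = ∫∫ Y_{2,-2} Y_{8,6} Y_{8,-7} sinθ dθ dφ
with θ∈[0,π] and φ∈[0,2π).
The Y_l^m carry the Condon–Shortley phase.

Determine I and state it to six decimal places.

m-sum = -2 + 6 − 7 = -3 ≠ 0 ⇒ I = 0

0.000000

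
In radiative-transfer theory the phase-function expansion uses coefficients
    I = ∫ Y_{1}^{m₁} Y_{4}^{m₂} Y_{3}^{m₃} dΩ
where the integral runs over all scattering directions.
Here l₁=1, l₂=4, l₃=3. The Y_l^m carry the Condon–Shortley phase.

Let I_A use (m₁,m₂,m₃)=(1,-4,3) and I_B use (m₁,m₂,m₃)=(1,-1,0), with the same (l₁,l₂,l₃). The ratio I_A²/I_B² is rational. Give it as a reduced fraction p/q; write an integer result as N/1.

14/5

Same 1,4,3: normalisation and zero-m 3j drop out of the ratio.
A: Δ: 2! 0! 6! / 9! → 1/252; sum: t=0:+1/1440 = 1/1440; 3j²(1 4 3; 1 -4 3) = Δ·Π!·Σ² = 1/9  (sign +1)
B: Δ: 2! 0! 6! / 9! → 1/252; sum: t=0:+1/72 = 1/72; 3j²(1 4 3; 1 -1 0) = Δ·Π!·Σ² = 5/126  (sign -1)
I_A²/I_B² = (1/9)/(5/126) = 14/5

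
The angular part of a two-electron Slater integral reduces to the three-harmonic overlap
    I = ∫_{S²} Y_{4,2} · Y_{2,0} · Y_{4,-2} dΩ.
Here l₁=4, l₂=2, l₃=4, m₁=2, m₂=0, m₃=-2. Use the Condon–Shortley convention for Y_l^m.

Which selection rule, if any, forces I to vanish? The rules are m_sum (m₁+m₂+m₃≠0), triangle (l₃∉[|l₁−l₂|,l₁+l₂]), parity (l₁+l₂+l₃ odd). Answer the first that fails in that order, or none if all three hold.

m₁+m₂+m₃ = 2 + 0 − 2 = 0  ✓
triangle: |4−2|=2 ≤ l₃=4 ≤ 4+2=6  ✓
parity: l₁+l₂+l₃ = 10 is even  ✓

none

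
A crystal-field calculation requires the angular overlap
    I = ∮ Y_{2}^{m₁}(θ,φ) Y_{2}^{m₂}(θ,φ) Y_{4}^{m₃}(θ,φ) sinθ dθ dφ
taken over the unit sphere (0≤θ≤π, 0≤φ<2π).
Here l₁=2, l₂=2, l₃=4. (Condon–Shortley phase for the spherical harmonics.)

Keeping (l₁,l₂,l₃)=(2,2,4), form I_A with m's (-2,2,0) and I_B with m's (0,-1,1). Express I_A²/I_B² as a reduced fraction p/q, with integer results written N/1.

1/30

Shared (l₁,l₂,l₃)=(2,2,4): N and (l;000)² cancel in I_A²/I_B².
A: Δ = 0!·4!·4!/9! = 1/630; Racah Σ t=0..0: t=0:+1/576 = 1/576; ⇒ 3j(2 2 4; -2 2 0)² = 1/630, sgn +1
B: Δ = 0!·4!·4!/9! = 1/630; Racah Σ t=0..0: t=0:+1/24 = 1/24; ⇒ 3j(2 2 4; 0 -1 1)² = 1/21, sgn -1
I_A²/I_B² = (1/630)/(1/21) = 1/30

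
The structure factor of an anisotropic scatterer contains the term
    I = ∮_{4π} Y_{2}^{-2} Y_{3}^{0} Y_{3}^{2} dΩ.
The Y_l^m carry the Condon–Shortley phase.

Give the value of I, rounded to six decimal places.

-0.188063

Checks pass: Σm=0; 8 even; l₃=3∈[1,5].
(2·2+1)(2·3+1)(2·3+1) = 245
Δ: 2! 2! 4! / 9! → 1/3780
sum: t=0:+1/24 t=1:−1/4 t=2:+1/24 = -1/6
3j²(2 3 3; 0 0 0) = Δ·Π!·Σ² = 4/105  (sign +1)
sum: t=2:+1/24 = 1/24
3j²(2 3 3; -2 0 2) = Δ·Π!·Σ² = 1/21  (sign -1)
combine: 4πI² = 245·4/105·1/21 = 4/9
take √, sign -1: I = -0.18806319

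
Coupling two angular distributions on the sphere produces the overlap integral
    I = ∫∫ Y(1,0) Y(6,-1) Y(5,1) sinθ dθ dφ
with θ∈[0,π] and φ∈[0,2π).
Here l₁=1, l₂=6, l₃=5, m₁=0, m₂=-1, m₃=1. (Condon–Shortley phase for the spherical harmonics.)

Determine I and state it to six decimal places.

-0.241725

Rules hold: Σm=0, L=12 even, 5≤5≤7.
N = 3·13·11 = 429
Δ = 2!·0!·10!/13! = 1/858
Racah Σ t=1..1: t=1:−1/14400 = -1/14400
⇒ 3j(1 6 5; 0 0 0)² = 6/143, sgn +1
Racah Σ t=1..1: t=1:−1/17280 = -1/17280
⇒ 3j(1 6 5; 0 -1 1)² = 35/858, sgn -1
4πI² = N·(3j₀)²·(3jₘ)² = 105/143
I = -1·√(0.734266/4π) = -0.24172507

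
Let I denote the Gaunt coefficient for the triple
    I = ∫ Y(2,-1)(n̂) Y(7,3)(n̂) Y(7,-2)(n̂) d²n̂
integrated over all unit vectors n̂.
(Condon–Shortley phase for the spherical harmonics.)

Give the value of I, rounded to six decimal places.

Checks pass: Σm=0; 16 even; l₃=7∈[5,9].
(2·2+1)(2·7+1)(2·7+1) = 1125
Δ: 2! 2! 12! / 17! → 1/185640
sum: t=0:+1/2419200 t=1:−1/518400 t=2:+1/2419200 = -1/907200
3j²(2 7 7; 0 0 0) = Δ·Π!·Σ² = 56/3315  (sign +1)
sum: t=1:−1/4354560 t=2:+1/1935360 = 1/3483648
3j²(2 7 7; -1 3 -2) = Δ·Π!·Σ² = 125/12376  (sign -1)
combine: 4πI² = 1125·56/3315·125/12376 = 9375/48841
take √, sign -1: I = -0.12359145

-0.123591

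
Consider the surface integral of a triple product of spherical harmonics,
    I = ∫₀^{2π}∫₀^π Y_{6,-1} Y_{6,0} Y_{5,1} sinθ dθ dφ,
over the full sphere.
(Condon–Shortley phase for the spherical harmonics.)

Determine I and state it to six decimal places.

Σlᵢ=17 odd — θ-integrand is odd under cosθ→−cosθ; I=0

0.000000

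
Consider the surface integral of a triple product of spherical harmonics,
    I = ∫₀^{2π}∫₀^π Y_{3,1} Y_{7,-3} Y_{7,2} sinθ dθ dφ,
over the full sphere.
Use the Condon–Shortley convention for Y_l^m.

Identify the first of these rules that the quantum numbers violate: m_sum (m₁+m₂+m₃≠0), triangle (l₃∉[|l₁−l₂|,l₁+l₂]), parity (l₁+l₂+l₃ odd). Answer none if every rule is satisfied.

parity

azimuthal sum: 1 − 3 + 2 = 0  ✓
4 ≤ 7 ≤ 10 (triangle on l)  ✓
L = 3 + 7 + 7 = 17 (odd)  ✗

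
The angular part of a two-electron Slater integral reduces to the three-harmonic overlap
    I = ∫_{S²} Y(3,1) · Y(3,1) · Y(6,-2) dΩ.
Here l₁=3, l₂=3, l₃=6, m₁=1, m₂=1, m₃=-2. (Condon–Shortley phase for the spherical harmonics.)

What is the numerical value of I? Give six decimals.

0.242943

Rules hold: Σm=0, L=12 even, 0≤6≤6.
N = 7·7·13 = 637
Δ = 0!·6!·6!/13! = 1/12012
Racah Σ t=0..0: t=0:+1/1296 = 1/1296
⇒ 3j(3 3 6; 0 0 0)² = 100/3003, sgn +1
Racah Σ t=0..0: t=0:+1/2304 = 1/2304
⇒ 3j(3 3 6; 1 1 -2)² = 5/143, sgn +1
4πI² = N·(3j₀)²·(3jₘ)² = 3500/4719
I = +1·√(0.741683/4π) = 0.24294284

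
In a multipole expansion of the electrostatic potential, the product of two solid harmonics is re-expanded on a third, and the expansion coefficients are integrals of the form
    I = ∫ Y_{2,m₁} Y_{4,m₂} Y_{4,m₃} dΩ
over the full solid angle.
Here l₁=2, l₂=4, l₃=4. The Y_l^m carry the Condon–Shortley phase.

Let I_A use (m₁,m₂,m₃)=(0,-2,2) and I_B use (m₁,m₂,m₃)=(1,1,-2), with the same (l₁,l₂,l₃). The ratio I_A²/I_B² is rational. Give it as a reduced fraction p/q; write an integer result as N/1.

64/243

Shared (l₁,l₂,l₃)=(2,4,4): N and (l;000)² cancel in I_A²/I_B².
A: Δ = 2!·2!·6!/11! = 1/13860; Racah Σ t=0..2: t=0:+1/192 t=1:−1/120 t=2:+1/2880 = -1/360; ⇒ 3j(2 4 4; 0 -2 2)² = 16/3465, sgn -1
B: Δ = 2!·2!·6!/11! = 1/13860; Racah Σ t=0..1: t=0:+1/240 t=1:−1/96 = -1/160; ⇒ 3j(2 4 4; 1 1 -2)² = 27/1540, sgn -1
I_A²/I_B² = (16/3465)/(27/1540) = 64/243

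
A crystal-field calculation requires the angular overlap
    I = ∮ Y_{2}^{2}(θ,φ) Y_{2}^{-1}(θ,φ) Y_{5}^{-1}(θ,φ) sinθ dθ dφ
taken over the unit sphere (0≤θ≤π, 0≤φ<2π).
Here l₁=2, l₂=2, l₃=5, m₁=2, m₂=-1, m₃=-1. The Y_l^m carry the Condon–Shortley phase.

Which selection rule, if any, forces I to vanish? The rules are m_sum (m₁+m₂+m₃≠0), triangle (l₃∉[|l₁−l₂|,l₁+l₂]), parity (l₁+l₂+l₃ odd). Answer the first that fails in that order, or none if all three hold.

triangle

m₁+m₂+m₃ = 2 − 1 − 1 = 0  ✓
triangle: |2−2|=0 ≤ l₃=5 ≤ 2+2=4  ✗
parity: l₁+l₂+l₃ = 9 is odd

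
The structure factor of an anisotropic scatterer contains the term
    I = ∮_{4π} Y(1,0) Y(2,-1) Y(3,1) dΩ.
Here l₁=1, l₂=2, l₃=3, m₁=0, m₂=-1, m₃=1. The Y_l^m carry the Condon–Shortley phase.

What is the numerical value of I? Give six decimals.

m-sum 0 ✓  L=6 even ✓  1≤3≤3 ✓
Π(2lᵢ+1) = 3×5×7 = 105
triangle coeff Δ(1,2,3) = 1/105
Σ_t [0,0]: t=0:+1/4 = 1/4
(3j)²=3/35 [(1 2 3; 0 0 0)], sign=-1
Σ_t [0,0]: t=0:+1/6 = 1/6
(3j)²=8/105 [(1 2 3; 0 -1 1)], sign=+1
⇒ 4πI² = 24/35
I = (-1)√(24/35/(4π)) = -0.23359668

-0.233597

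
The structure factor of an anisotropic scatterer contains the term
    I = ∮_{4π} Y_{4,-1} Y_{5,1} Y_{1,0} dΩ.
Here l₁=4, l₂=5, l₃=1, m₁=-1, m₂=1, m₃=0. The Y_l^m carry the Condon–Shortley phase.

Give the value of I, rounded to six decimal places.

Rules hold: Σm=0, L=10 even, 1≤1≤9.
N = 9·11·3 = 297
Δ = 8!·0!·2!/11! = 1/495
Racah Σ t=4..4: t=4:+1/576 = 1/576
⇒ 3j(4 5 1; 0 0 0)² = 5/99, sgn -1
Racah Σ t=5..5: t=5:−1/720 = -1/720
⇒ 3j(4 5 1; -1 1 0)² = 8/165, sgn +1
4πI² = N·(3j₀)²·(3jₘ)² = 8/11
I = -1·√(0.727273/4π) = -0.24057125

-0.240571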